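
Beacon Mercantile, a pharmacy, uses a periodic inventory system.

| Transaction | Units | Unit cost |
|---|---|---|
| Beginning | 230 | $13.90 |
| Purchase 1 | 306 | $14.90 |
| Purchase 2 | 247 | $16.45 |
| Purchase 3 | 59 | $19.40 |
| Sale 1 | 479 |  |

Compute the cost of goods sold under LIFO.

COGS = $7,785.45

Sale 1 (479) [LIFO — newest first]: 59 @ $19.40 + 247 @ $16.45 + 173 @ $14.90 = $7,785.45
Ending inventory: 230 @ $13.90 + 133 @ $14.90 = $5,178.70
Check: goods available $12,964.15 = COGS $7,785.45 + ending $5,178.70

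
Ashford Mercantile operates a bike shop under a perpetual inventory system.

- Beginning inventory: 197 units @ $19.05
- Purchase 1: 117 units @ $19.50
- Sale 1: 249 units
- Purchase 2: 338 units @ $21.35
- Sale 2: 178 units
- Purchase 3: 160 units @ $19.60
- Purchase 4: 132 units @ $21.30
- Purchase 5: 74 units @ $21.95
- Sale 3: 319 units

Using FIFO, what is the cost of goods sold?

COGS = $15,093.05

Sale 1 (249) [FIFO — oldest first]: 197 @ $19.05 + 52 @ $19.50 = $4,766.85
Sale 2 (178) [FIFO — oldest first]: 65 @ $19.50 + 113 @ $21.35 = $3,680.05
Sale 3 (319) [FIFO — oldest first]: 225 @ $21.35 + 94 @ $19.60 = $6,646.15
Total COGS = $4,766.85 + $3,680.05 + $6,646.15 = $15,093.05
Ending inventory: 66 @ $19.60 + 132 @ $21.30 + 74 @ $21.95 = $5,729.50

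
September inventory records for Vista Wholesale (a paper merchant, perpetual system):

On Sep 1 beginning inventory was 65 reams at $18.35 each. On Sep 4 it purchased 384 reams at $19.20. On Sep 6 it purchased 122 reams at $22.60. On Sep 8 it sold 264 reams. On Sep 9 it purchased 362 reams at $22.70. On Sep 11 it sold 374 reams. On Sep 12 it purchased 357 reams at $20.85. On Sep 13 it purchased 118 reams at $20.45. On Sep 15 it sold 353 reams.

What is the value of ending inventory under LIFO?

Sep 8, 264 sold [LIFO — newest first]: 122 @ $22.60 + 142 @ $19.20 = $5,483.60
Sep 11, 374 sold [LIFO — newest first]: 362 @ $22.70 + 12 @ $19.20 = $8,447.80
Sep 15, 353 sold [LIFO — newest first]: 118 @ $20.45 + 235 @ $20.85 = $7,312.85
Total COGS = $5,483.60 + $8,447.80 + $7,312.85 = $21,244.25
Ending inventory: 65 @ $18.35 + 230 @ $19.20 + 122 @ $20.85 = $8,152.45

Ending inventory = $8,152.45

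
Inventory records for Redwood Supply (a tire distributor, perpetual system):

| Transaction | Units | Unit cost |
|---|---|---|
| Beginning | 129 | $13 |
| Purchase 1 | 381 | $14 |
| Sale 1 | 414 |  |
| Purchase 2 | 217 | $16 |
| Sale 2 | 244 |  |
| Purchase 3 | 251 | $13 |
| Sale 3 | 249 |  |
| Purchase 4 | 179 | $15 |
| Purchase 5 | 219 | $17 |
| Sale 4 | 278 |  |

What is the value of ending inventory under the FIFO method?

Ending inventory = $3,247

Sale 1 (414) [FIFO — oldest first]: 129 @ $13 + 285 @ $14 = $5,667
Sale 2 (244) [FIFO — oldest first]: 96 @ $14 + 148 @ $16 = $3,712
Sale 3 (249) [FIFO — oldest first]: 69 @ $16 + 180 @ $13 = $3,444
Sale 4 (278) [FIFO — oldest first]: 71 @ $13 + 179 @ $15 + 28 @ $17 = $4,084
Total COGS = $5,667 + $3,712 + $3,444 + $4,084 = $16,907
Ending inventory: 191 @ $17 = $3,247
Check: goods available $20,154 = COGS $16,907 + ending $3,247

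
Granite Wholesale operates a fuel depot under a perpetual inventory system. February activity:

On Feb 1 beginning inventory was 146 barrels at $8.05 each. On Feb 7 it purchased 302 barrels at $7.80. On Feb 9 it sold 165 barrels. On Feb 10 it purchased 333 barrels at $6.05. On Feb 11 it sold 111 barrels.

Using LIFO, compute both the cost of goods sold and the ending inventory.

COGS = $1,958.55; ending inventory = $3,587.00

Feb 9, 165 sold [LIFO — newest first]: 165 @ $7.80 = $1,287.00
Feb 11, 111 sold [LIFO — newest first]: 111 @ $6.05 = $671.55
Total COGS = $1,287.00 + $671.55 = $1,958.55
Ending inventory: 146 @ $8.05 + 137 @ $7.80 + 222 @ $6.05 = $3,587.00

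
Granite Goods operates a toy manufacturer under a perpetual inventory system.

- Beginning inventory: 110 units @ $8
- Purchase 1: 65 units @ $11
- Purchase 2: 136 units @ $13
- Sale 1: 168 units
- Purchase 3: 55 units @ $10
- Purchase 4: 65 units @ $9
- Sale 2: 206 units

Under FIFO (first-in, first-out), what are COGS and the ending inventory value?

COGS = $3,985; ending inventory = $513

Sale 1 (168) [FIFO — oldest first]: 110 @ $8 + 58 @ $11 = $1,518
Sale 2 (206) [FIFO — oldest first]: 7 @ $11 + 136 @ $13 + 55 @ $10 + 8 @ $9 = $2,467
Total COGS = $1,518 + $2,467 = $3,985
Ending inventory: 57 @ $9 = $513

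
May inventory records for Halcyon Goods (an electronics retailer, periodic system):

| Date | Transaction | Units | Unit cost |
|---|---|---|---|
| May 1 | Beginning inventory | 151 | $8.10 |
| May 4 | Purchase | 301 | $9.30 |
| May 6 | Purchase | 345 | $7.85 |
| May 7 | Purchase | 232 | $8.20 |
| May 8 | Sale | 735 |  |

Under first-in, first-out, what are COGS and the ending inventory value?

COGS = $6,243.95; ending inventory = $2,389.10

May 8, 735 sold [FIFO — oldest first]: 151 @ $8.10 + 301 @ $9.30 + 283 @ $7.85 = $6,243.95
Ending inventory: 62 @ $7.85 + 232 @ $8.20 = $2,389.10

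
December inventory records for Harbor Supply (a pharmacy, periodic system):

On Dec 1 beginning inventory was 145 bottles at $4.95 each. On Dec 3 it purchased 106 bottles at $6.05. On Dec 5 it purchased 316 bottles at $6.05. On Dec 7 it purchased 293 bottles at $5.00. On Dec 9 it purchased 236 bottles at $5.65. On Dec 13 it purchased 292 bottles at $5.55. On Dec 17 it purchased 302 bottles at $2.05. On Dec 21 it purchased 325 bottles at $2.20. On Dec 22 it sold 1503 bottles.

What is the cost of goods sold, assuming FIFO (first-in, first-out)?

Dec 22, 1503 sold [FIFO — oldest first]: 145 @ $4.95 + 106 @ $6.05 + 316 @ $6.05 + 293 @ $5.00 + 236 @ $5.65 + 292 @ $5.55 + 115 @ $2.05 = $7,925.60
Ending inventory: 187 @ $2.05 + 325 @ $2.20 = $1,098.35

COGS = $7,925.60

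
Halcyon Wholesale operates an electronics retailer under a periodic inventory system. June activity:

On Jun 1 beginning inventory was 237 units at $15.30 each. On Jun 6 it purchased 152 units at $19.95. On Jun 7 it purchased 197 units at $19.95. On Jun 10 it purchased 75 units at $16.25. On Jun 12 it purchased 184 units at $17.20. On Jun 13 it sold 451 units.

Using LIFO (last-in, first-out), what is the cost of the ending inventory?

Ending inventory = $6,758.25

Jun 13, 451 sold [LIFO — newest first]: 184 @ $17.20 + 75 @ $16.25 + 192 @ $19.95 = $8,213.95
Ending inventory: 237 @ $15.30 + 152 @ $19.95 + 5 @ $19.95 = $6,758.25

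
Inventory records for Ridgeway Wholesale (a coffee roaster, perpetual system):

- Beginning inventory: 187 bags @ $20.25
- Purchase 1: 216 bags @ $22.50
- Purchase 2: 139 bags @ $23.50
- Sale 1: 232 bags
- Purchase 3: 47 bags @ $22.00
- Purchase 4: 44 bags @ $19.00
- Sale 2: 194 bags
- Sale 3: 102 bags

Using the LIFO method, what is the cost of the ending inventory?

Ending inventory = $2,126.25

Sale 1 (232) [LIFO — newest first]: 139 @ $23.50 + 93 @ $22.50 = $5,359.00
Sale 2 (194) [LIFO — newest first]: 44 @ $19.00 + 47 @ $22.00 + 103 @ $22.50 = $4,187.50
Sale 3 (102) [LIFO — newest first]: 20 @ $22.50 + 82 @ $20.25 = $2,110.50
Total COGS = $5,359.00 + $4,187.50 + $2,110.50 = $11,657.00
Ending inventory: 105 @ $20.25 = $2,126.25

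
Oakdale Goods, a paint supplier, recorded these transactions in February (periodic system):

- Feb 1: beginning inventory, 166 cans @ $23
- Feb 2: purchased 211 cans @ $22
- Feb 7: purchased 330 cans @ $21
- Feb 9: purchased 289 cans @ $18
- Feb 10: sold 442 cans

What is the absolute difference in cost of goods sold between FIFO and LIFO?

FIFO COGS: 166 @ $23 + 211 @ $22 + 65 @ $21 = $9,825
LIFO COGS: 289 @ $18 + 153 @ $21 = $8,415
Difference = |$9,825 − $8,415| = $1,410

$1,410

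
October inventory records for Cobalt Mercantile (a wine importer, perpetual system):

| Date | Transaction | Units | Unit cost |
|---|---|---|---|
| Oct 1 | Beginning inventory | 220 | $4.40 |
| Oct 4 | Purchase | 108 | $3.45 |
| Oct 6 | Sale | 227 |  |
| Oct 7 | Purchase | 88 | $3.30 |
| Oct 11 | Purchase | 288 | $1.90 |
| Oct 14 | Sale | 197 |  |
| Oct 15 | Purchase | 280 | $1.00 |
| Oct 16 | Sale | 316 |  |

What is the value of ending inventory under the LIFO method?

Oct 6, 227 sold [LIFO — newest first]: 108 @ $3.45 + 119 @ $4.40 = $896.20
Oct 14, 197 sold [LIFO — newest first]: 197 @ $1.90 = $374.30
Oct 16, 316 sold [LIFO — newest first]: 280 @ $1.00 + 36 @ $1.90 = $348.40
Total COGS = $896.20 + $374.30 + $348.40 = $1,618.90
Ending inventory: 101 @ $4.40 + 88 @ $3.30 + 55 @ $1.90 = $839.30
Check: goods available $2,458.20 = COGS $1,618.90 + ending $839.30

Ending inventory = $839.30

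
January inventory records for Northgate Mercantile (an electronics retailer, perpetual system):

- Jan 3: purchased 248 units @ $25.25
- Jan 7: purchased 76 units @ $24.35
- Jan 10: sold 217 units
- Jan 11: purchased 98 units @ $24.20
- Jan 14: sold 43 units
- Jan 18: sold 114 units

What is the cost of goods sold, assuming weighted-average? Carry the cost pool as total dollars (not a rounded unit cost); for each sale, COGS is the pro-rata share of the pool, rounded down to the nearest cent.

After Jan 3: 248 on hand, pool $6,262.00 (≈ $25.2500 each)
After Jan 7: 324 on hand, pool $8,112.60 (≈ $25.0389 each)
Jan 10, sell 217: 217/324 × $8,112.60 → $5,433.43
After Jan 11: 205 on hand, pool $5,050.77 (≈ $24.6379 each)
Jan 14, sell 43: 43/205 × $5,050.77 → $1,059.42
Jan 18, sell 114: 114/162 × $3,991.35 → $2,808.72
Total COGS = $5,433.43 + $1,059.42 + $2,808.72 = $9,301.57
Ending inventory (cost pool remaining) = $1,182.63

COGS = $9,301.57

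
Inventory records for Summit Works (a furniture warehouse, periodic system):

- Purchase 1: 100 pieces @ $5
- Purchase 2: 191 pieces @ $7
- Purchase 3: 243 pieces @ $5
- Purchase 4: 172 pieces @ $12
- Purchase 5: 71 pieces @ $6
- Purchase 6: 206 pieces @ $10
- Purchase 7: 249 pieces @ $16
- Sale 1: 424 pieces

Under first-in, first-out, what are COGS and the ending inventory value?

COGS = $2,502; ending inventory = $9,084

Sale 1 (424) [FIFO — oldest first]: 100 @ $5 + 191 @ $7 + 133 @ $5 = $2,502
Ending inventory: 110 @ $5 + 172 @ $12 + 71 @ $6 + 206 @ $10 + 249 @ $16 = $9,084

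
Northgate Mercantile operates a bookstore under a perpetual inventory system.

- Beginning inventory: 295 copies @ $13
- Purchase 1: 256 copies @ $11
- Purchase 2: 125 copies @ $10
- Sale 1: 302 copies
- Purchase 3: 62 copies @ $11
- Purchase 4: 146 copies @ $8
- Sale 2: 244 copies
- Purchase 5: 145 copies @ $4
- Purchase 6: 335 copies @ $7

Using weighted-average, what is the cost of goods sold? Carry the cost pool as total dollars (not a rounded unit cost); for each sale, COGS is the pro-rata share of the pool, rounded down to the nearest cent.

COGS = $6,137.96

After Beginning: 295 on hand, pool $3,835.00 (≈ $13.0000 each)
After Purchase 1: 551 on hand, pool $6,651.00 (≈ $12.0708 each)
After Purchase 2: 676 on hand, pool $7,901.00 (≈ $11.6879 each)
Sale 1, sell 302: 302/676 × $7,901.00 → $3,529.73
After Purchase 3: 436 on hand, pool $5,053.27 (≈ $11.5901 each)
After Purchase 4: 582 on hand, pool $6,221.27 (≈ $10.6895 each)
Sale 2, sell 244: 244/582 × $6,221.27 → $2,608.23
After Purchase 5: 483 on hand, pool $4,193.04 (≈ $8.6812 each)
After Purchase 6: 818 on hand, pool $6,538.04 (≈ $7.9927 each)
Total COGS = $3,529.73 + $2,608.23 = $6,137.96
Ending inventory (cost pool remaining) = $6,538.04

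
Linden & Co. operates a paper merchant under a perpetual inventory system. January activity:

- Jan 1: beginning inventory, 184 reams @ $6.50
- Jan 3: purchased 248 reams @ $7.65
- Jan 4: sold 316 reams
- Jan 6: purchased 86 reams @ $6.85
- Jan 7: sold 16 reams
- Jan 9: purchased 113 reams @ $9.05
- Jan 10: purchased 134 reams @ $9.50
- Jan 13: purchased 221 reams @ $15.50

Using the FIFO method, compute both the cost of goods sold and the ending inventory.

COGS = $2,328.20; ending inventory = $7,075.25

Jan 4, 316 sold [FIFO — oldest first]: 184 @ $6.50 + 132 @ $7.65 = $2,205.80
Jan 7, 16 sold [FIFO — oldest first]: 16 @ $7.65 = $122.40
Total COGS = $2,205.80 + $122.40 = $2,328.20
Ending inventory: 100 @ $7.65 + 86 @ $6.85 + 113 @ $9.05 + 134 @ $9.50 + 221 @ $15.50 = $7,075.25
Check: goods available $9,403.45 = COGS $2,328.20 + ending $7,075.25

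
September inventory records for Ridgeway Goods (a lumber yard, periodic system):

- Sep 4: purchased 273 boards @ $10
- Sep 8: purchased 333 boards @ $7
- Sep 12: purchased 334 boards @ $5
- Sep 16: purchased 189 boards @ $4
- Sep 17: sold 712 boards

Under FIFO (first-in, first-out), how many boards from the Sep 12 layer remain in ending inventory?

228

Sep 17, 712 sold [FIFO — oldest first]: 273 @ $10 + 333 @ $7 + 106 @ $5 = $5,591
Ending inventory: 228 @ $5 + 189 @ $4 = $1,896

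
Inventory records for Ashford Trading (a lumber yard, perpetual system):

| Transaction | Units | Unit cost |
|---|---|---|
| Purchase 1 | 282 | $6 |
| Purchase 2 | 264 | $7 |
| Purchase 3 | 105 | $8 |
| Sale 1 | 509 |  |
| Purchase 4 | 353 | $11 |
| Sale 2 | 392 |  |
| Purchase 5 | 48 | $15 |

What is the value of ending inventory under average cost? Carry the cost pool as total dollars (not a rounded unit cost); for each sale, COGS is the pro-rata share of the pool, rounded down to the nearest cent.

After Purchase 1: 282 on hand, pool $1,692.00 (≈ $6.0000 each)
After Purchase 2: 546 on hand, pool $3,540.00 (≈ $6.4835 each)
After Purchase 3: 651 on hand, pool $4,380.00 (≈ $6.7281 each)
Sale 1, sell 509: 509/651 × $4,380.00 → $3,424.60
After Purchase 4: 495 on hand, pool $4,838.40 (≈ $9.7745 each)
Sale 2, sell 392: 392/495 × $4,838.40 → $3,831.62
After Purchase 5: 151 on hand, pool $1,726.78 (≈ $11.4356 each)
Total COGS = $3,424.60 + $3,831.62 = $7,256.22
Ending inventory (cost pool remaining) = $1,726.78
Check: goods available $8,983.00 = COGS $7,256.22 + ending $1,726.78

Ending inventory = $1,726.78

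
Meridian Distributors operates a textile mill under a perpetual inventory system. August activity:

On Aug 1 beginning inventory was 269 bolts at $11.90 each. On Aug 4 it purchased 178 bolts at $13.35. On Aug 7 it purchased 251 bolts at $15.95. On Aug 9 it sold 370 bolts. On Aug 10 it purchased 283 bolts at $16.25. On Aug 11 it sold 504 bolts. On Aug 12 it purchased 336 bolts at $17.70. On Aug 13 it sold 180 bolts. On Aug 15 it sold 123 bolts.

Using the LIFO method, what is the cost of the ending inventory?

Ending inventory = $1,857.40

Aug 9, 370 sold [LIFO — newest first]: 251 @ $15.95 + 119 @ $13.35 = $5,592.10
Aug 11, 504 sold [LIFO — newest first]: 283 @ $16.25 + 59 @ $13.35 + 162 @ $11.90 = $7,314.20
Aug 13, 180 sold [LIFO — newest first]: 180 @ $17.70 = $3,186.00
Aug 15, 123 sold [LIFO — newest first]: 123 @ $17.70 = $2,177.10
Total COGS = $5,592.10 + $7,314.20 + $3,186.00 + $2,177.10 = $18,269.40
Ending inventory: 107 @ $11.90 + 33 @ $17.70 = $1,857.40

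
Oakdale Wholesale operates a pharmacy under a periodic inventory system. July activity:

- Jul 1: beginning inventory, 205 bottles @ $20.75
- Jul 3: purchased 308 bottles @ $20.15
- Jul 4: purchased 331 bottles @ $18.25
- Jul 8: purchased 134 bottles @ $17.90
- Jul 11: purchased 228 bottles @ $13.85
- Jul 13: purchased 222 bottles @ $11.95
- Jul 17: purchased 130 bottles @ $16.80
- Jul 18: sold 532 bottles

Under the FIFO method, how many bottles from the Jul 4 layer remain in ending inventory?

312

Jul 18, 532 sold [FIFO — oldest first]: 205 @ $20.75 + 308 @ $20.15 + 19 @ $18.25 = $10,806.70
Ending inventory: 312 @ $18.25 + 134 @ $17.90 + 228 @ $13.85 + 222 @ $11.95 + 130 @ $16.80 = $16,087.30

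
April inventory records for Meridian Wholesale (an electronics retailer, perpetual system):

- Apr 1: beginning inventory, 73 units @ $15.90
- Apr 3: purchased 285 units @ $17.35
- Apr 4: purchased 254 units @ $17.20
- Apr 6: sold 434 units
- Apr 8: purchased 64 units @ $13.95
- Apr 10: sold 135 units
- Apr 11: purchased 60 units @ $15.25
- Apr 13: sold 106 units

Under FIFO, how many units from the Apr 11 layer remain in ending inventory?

60

Apr 6, 434 sold [FIFO — oldest first]: 73 @ $15.90 + 285 @ $17.35 + 76 @ $17.20 = $7,412.65
Apr 10, 135 sold [FIFO — oldest first]: 135 @ $17.20 = $2,322.00
Apr 13, 106 sold [FIFO — oldest first]: 43 @ $17.20 + 63 @ $13.95 = $1,618.45
Total COGS = $7,412.65 + $2,322.00 + $1,618.45 = $11,353.10
Ending inventory: 1 @ $13.95 + 60 @ $15.25 = $928.95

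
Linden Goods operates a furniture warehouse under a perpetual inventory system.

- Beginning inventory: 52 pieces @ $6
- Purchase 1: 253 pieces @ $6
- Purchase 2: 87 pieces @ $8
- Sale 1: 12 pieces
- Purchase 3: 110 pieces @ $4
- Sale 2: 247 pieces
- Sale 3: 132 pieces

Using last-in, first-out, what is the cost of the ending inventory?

Sale 1 (12) [LIFO — newest first]: 12 @ $8 = $96
Sale 2 (247) [LIFO — newest first]: 110 @ $4 + 75 @ $8 + 62 @ $6 = $1,412
Sale 3 (132) [LIFO — newest first]: 132 @ $6 = $792
Total COGS = $96 + $1,412 + $792 = $2,300
Ending inventory: 52 @ $6 + 59 @ $6 = $666

Ending inventory = $666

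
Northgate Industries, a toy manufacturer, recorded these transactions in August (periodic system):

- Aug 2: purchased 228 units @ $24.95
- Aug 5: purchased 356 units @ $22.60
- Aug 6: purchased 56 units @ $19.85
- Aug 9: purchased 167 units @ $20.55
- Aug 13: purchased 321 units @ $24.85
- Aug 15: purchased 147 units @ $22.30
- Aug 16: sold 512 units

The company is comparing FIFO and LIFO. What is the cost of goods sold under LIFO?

FIFO COGS: 228 @ $24.95 + 284 @ $22.60 = $12,107.00
LIFO COGS: 147 @ $22.30 + 321 @ $24.85 + 44 @ $20.55 = $12,159.15

COGS = $12,159.15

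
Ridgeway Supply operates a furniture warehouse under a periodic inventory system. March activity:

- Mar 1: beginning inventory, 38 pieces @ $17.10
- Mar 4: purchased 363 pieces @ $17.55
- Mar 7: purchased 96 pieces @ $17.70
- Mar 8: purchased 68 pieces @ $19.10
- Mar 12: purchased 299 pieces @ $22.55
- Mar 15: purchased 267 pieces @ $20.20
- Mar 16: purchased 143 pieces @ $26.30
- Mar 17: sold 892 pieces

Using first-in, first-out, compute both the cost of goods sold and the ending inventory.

COGS = $17,326.50; ending inventory = $8,588.70

Mar 17, 892 sold [FIFO — oldest first]: 38 @ $17.10 + 363 @ $17.55 + 96 @ $17.70 + 68 @ $19.10 + 299 @ $22.55 + 28 @ $20.20 = $17,326.50
Ending inventory: 239 @ $20.20 + 143 @ $26.30 = $8,588.70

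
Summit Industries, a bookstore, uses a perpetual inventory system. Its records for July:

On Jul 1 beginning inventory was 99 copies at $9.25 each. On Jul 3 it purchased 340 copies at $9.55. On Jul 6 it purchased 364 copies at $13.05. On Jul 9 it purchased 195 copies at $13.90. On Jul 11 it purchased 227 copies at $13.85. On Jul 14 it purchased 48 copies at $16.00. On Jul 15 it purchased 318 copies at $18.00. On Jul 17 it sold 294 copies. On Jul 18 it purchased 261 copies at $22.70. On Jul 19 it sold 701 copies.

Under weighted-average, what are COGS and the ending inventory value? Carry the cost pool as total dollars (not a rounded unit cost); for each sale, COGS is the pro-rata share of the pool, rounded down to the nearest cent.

After Jul 1: 99 on hand, pool $915.75 (≈ $9.2500 each)
After Jul 3: 439 on hand, pool $4,162.75 (≈ $9.4823 each)
After Jul 6: 803 on hand, pool $8,912.95 (≈ $11.0996 each)
After Jul 9: 998 on hand, pool $11,623.45 (≈ $11.6467 each)
After Jul 11: 1225 on hand, pool $14,767.40 (≈ $12.0550 each)
After Jul 14: 1273 on hand, pool $15,535.40 (≈ $12.2038 each)
After Jul 15: 1591 on hand, pool $21,259.40 (≈ $13.3623 each)
Jul 17, sell 294: 294/1591 × $21,259.40 → $3,928.51
After Jul 18: 1558 on hand, pool $23,255.59 (≈ $14.9266 each)
Jul 19, sell 701: 701/1558 × $23,255.59 → $10,463.52
Total COGS = $3,928.51 + $10,463.52 = $14,392.03
Ending inventory (cost pool remaining) = $12,792.07

COGS = $14,392.03; ending inventory = $12,792.07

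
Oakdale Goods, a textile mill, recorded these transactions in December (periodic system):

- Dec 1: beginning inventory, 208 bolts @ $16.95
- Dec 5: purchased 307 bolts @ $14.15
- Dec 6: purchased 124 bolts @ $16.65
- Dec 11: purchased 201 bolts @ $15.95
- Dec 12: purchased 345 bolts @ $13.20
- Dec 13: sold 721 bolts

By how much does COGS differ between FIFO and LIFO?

FIFO COGS: 208 @ $16.95 + 307 @ $14.15 + 124 @ $16.65 + 82 @ $15.95 = $11,242.15
LIFO COGS: 345 @ $13.20 + 201 @ $15.95 + 124 @ $16.65 + 51 @ $14.15 = $10,546.20
Difference = |$11,242.15 − $10,546.20| = $695.95

$695.95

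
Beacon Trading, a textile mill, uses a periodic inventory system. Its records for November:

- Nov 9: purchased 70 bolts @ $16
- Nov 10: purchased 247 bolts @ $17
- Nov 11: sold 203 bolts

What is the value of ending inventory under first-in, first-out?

Nov 11, 203 sold [FIFO — oldest first]: 70 @ $16 + 133 @ $17 = $3,381
Ending inventory: 114 @ $17 = $1,938

Ending inventory = $1,938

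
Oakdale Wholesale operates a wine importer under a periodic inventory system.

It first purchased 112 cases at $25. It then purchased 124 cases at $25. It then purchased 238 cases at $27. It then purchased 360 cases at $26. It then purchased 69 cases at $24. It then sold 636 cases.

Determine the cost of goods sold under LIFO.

COGS = $16,605

Sale 1 (636) [LIFO — newest first]: 69 @ $24 + 360 @ $26 + 207 @ $27 = $16,605
Ending inventory: 112 @ $25 + 124 @ $25 + 31 @ $27 = $6,737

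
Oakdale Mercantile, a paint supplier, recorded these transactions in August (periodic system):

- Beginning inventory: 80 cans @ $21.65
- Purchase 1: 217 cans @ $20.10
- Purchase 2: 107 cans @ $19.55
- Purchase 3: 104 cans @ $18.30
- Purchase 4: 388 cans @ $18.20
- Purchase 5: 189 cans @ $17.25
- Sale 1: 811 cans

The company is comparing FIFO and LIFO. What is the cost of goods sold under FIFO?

FIFO COGS: 80 @ $21.65 + 217 @ $20.10 + 107 @ $19.55 + 104 @ $18.30 + 303 @ $18.20 = $15,603.35
LIFO COGS: 189 @ $17.25 + 388 @ $18.20 + 104 @ $18.30 + 107 @ $19.55 + 23 @ $20.10 = $14,779.20

COGS = $15,603.35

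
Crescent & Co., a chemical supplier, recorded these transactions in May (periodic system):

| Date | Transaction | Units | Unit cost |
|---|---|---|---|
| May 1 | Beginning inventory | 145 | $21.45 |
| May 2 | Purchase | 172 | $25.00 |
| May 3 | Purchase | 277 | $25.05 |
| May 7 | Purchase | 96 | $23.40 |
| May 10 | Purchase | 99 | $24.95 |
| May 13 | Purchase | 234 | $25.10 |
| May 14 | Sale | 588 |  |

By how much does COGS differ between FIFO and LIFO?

$374.00

FIFO COGS: 145 @ $21.45 + 172 @ $25.00 + 271 @ $25.05 = $14,198.80
LIFO COGS: 234 @ $25.10 + 99 @ $24.95 + 96 @ $23.40 + 159 @ $25.05 = $14,572.80
Difference = |$14,198.80 − $14,572.80| = $374.00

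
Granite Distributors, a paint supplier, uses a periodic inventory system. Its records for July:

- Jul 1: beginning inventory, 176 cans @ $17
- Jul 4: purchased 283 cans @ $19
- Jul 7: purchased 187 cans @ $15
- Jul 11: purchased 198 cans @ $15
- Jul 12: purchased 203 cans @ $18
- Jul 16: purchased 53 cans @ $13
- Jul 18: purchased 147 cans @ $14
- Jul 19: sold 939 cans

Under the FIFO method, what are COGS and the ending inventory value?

Jul 19, 939 sold [FIFO — oldest first]: 176 @ $17 + 283 @ $19 + 187 @ $15 + 198 @ $15 + 95 @ $18 = $15,854
Ending inventory: 108 @ $18 + 53 @ $13 + 147 @ $14 = $4,691

COGS = $15,854; ending inventory = $4,691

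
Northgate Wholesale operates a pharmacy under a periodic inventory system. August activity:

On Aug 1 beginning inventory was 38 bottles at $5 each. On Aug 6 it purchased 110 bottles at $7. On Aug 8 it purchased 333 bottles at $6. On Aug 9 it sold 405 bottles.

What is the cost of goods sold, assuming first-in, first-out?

Aug 9, 405 sold [FIFO — oldest first]: 38 @ $5 + 110 @ $7 + 257 @ $6 = $2,502
Ending inventory: 76 @ $6 = $456

COGS = $2,502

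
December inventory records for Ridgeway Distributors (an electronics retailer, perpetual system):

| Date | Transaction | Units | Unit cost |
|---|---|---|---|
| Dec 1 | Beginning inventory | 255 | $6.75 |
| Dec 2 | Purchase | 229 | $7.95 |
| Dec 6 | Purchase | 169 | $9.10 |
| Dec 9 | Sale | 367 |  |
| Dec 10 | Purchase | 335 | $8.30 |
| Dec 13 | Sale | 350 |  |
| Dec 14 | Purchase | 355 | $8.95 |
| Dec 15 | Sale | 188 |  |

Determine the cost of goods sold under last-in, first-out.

COGS = $7,694.35

Dec 9, 367 sold [LIFO — newest first]: 169 @ $9.10 + 198 @ $7.95 = $3,112.00
Dec 13, 350 sold [LIFO — newest first]: 335 @ $8.30 + 15 @ $7.95 = $2,899.75
Dec 15, 188 sold [LIFO — newest first]: 188 @ $8.95 = $1,682.60
Total COGS = $3,112.00 + $2,899.75 + $1,682.60 = $7,694.35
Ending inventory: 255 @ $6.75 + 16 @ $7.95 + 167 @ $8.95 = $3,343.10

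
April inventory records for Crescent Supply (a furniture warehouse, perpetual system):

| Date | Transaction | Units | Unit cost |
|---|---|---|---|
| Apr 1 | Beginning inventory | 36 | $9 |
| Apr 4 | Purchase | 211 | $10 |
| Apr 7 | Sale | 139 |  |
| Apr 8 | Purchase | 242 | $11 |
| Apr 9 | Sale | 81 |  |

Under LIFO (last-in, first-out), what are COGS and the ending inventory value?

Apr 7, 139 sold [LIFO — newest first]: 139 @ $10 = $1,390
Apr 9, 81 sold [LIFO — newest first]: 81 @ $11 = $891
Total COGS = $1,390 + $891 = $2,281
Ending inventory: 36 @ $9 + 72 @ $10 + 161 @ $11 = $2,815

COGS = $2,281; ending inventory = $2,815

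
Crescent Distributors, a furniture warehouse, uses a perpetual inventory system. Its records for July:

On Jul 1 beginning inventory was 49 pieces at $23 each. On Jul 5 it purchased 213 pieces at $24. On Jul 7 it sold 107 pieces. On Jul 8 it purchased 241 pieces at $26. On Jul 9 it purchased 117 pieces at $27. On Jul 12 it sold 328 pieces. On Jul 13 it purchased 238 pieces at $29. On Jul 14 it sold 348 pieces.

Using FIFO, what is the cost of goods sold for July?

COGS = $20,391

Jul 7, 107 sold [FIFO — oldest first]: 49 @ $23 + 58 @ $24 = $2,519
Jul 12, 328 sold [FIFO — oldest first]: 155 @ $24 + 173 @ $26 = $8,218
Jul 14, 348 sold [FIFO — oldest first]: 68 @ $26 + 117 @ $27 + 163 @ $29 = $9,654
Total COGS = $2,519 + $8,218 + $9,654 = $20,391
Ending inventory: 75 @ $29 = $2,175
Check: goods available $22,566 = COGS $20,391 + ending $2,175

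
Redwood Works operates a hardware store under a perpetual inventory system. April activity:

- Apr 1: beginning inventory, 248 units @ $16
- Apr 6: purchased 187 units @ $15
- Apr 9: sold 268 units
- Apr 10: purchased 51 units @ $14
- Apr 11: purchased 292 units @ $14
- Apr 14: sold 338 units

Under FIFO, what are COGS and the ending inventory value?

COGS = $9,167; ending inventory = $2,408

Apr 9, 268 sold [FIFO — oldest first]: 248 @ $16 + 20 @ $15 = $4,268
Apr 14, 338 sold [FIFO — oldest first]: 167 @ $15 + 51 @ $14 + 120 @ $14 = $4,899
Total COGS = $4,268 + $4,899 = $9,167
Ending inventory: 172 @ $14 = $2,408
Check: goods available $11,575 = COGS $9,167 + ending $2,408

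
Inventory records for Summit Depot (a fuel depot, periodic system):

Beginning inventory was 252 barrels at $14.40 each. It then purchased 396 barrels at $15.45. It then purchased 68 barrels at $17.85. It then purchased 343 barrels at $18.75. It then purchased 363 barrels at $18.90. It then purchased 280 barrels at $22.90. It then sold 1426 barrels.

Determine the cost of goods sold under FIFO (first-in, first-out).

Sale 1 (1426) [FIFO — oldest first]: 252 @ $14.40 + 396 @ $15.45 + 68 @ $17.85 + 343 @ $18.75 + 363 @ $18.90 + 4 @ $22.90 = $24,344.35
Ending inventory: 276 @ $22.90 = $6,320.40
Check: goods available $30,664.75 = COGS $24,344.35 + ending $6,320.40

COGS = $24,344.35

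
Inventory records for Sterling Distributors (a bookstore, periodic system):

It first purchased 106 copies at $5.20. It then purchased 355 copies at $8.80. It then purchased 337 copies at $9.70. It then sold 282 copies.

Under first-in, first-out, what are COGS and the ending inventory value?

COGS = $2,100.00; ending inventory = $4,844.10

Sale 1 (282) [FIFO — oldest first]: 106 @ $5.20 + 176 @ $8.80 = $2,100.00
Ending inventory: 179 @ $8.80 + 337 @ $9.70 = $4,844.10
Check: goods available $6,944.10 = COGS $2,100.00 + ending $4,844.10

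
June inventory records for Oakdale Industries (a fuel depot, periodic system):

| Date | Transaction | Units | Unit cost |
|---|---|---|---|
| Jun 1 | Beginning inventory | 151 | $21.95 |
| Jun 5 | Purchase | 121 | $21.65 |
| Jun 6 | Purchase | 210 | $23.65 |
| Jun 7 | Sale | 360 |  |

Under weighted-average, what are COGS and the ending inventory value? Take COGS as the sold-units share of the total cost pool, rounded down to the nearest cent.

Jun 7, sell 360: 360/482 × $10,900.60 → $8,141.52
Ending inventory (cost pool remaining) = $2,759.08
Check: goods available $10,900.60 = COGS $8,141.52 + ending $2,759.08

COGS = $8,141.52; ending inventory = $2,759.08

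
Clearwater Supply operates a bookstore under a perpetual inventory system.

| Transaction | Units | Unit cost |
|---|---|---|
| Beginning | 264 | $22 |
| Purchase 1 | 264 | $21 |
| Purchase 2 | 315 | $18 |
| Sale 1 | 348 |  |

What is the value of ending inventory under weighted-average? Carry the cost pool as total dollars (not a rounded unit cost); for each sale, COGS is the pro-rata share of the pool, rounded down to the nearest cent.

Ending inventory = $9,995.13

After Beginning: 264 on hand, pool $5,808.00 (≈ $22.0000 each)
After Purchase 1: 528 on hand, pool $11,352.00 (≈ $21.5000 each)
After Purchase 2: 843 on hand, pool $17,022.00 (≈ $20.1922 each)
Sale 1, sell 348: 348/843 × $17,022.00 → $7,026.87
Ending inventory (cost pool remaining) = $9,995.13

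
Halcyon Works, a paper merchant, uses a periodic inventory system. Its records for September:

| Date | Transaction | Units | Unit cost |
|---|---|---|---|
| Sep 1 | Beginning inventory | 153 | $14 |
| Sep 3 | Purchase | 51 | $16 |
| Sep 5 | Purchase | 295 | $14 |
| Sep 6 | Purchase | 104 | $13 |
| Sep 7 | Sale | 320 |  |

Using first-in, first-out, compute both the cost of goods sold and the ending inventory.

COGS = $4,582; ending inventory = $3,858

Sep 7, 320 sold [FIFO — oldest first]: 153 @ $14 + 51 @ $16 + 116 @ $14 = $4,582
Ending inventory: 179 @ $14 + 104 @ $13 = $3,858
Check: goods available $8,440 = COGS $4,582 + ending $3,858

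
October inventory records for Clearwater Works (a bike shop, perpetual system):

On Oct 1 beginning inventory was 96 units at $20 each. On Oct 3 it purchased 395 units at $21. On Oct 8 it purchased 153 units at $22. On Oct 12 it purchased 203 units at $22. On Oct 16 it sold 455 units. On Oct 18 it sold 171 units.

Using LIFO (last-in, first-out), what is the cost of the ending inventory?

Oct 16, 455 sold [LIFO — newest first]: 203 @ $22 + 153 @ $22 + 99 @ $21 = $9,911
Oct 18, 171 sold [LIFO — newest first]: 171 @ $21 = $3,591
Total COGS = $9,911 + $3,591 = $13,502
Ending inventory: 96 @ $20 + 125 @ $21 = $4,545

Ending inventory = $4,545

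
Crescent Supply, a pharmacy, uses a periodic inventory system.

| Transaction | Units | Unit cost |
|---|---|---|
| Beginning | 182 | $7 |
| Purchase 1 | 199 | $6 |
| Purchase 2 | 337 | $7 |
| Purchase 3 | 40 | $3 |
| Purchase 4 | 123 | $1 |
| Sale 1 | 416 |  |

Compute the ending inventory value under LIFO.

Ending inventory = $3,056

Sale 1 (416) [LIFO — newest first]: 123 @ $1 + 40 @ $3 + 253 @ $7 = $2,014
Ending inventory: 182 @ $7 + 199 @ $6 + 84 @ $7 = $3,056
Check: goods available $5,070 = COGS $2,014 + ending $3,056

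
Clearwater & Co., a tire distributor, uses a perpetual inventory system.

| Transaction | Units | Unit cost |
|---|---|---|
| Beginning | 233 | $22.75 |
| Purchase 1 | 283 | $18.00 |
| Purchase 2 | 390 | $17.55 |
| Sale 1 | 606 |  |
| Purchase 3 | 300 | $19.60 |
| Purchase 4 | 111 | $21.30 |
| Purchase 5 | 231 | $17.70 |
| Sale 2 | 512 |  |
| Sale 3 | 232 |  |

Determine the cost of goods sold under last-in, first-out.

Sale 1 (606) [LIFO — newest first]: 390 @ $17.55 + 216 @ $18.00 = $10,732.50
Sale 2 (512) [LIFO — newest first]: 231 @ $17.70 + 111 @ $21.30 + 170 @ $19.60 = $9,785.00
Sale 3 (232) [LIFO — newest first]: 130 @ $19.60 + 67 @ $18.00 + 35 @ $22.75 = $4,550.25
Total COGS = $10,732.50 + $9,785.00 + $4,550.25 = $25,067.75
Ending inventory: 198 @ $22.75 = $4,504.50
Check: goods available $29,572.25 = COGS $25,067.75 + ending $4,504.50

COGS = $25,067.75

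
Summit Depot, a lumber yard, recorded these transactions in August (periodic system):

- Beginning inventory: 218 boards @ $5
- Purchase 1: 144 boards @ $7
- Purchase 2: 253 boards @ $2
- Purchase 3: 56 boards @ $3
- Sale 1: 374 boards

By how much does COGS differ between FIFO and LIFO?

$993

FIFO COGS: 218 @ $5 + 144 @ $7 + 12 @ $2 = $2,122
LIFO COGS: 56 @ $3 + 253 @ $2 + 65 @ $7 = $1,129
Difference = |$2,122 − $1,129| = $993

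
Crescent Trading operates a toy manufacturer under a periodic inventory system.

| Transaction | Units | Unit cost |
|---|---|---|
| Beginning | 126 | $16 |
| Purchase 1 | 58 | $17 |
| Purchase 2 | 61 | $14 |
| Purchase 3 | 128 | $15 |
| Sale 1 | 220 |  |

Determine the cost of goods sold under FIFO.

Sale 1 (220) [FIFO — oldest first]: 126 @ $16 + 58 @ $17 + 36 @ $14 = $3,506
Ending inventory: 25 @ $14 + 128 @ $15 = $2,270
Check: goods available $5,776 = COGS $3,506 + ending $2,270

COGS = $3,506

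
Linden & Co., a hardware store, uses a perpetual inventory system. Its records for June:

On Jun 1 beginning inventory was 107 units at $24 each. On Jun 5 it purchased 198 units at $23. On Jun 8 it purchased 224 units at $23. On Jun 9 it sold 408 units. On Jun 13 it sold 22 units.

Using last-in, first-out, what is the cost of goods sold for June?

COGS = $9,898

Jun 9, 408 sold [LIFO — newest first]: 224 @ $23 + 184 @ $23 = $9,384
Jun 13, 22 sold [LIFO — newest first]: 14 @ $23 + 8 @ $24 = $514
Total COGS = $9,384 + $514 = $9,898
Ending inventory: 99 @ $24 = $2,376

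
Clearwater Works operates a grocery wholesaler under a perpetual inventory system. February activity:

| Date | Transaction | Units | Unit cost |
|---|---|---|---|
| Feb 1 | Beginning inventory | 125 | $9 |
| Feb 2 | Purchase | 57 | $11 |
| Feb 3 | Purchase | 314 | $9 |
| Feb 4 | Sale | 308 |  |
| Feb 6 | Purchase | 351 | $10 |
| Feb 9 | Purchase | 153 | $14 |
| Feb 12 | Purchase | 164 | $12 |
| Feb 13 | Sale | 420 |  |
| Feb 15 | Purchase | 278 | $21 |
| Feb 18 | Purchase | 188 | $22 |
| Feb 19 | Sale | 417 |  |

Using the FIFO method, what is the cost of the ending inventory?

Ending inventory = $10,202

Feb 4, 308 sold [FIFO — oldest first]: 125 @ $9 + 57 @ $11 + 126 @ $9 = $2,886
Feb 13, 420 sold [FIFO — oldest first]: 188 @ $9 + 232 @ $10 = $4,012
Feb 19, 417 sold [FIFO — oldest first]: 119 @ $10 + 153 @ $14 + 145 @ $12 = $5,072
Total COGS = $2,886 + $4,012 + $5,072 = $11,970
Ending inventory: 19 @ $12 + 278 @ $21 + 188 @ $22 = $10,202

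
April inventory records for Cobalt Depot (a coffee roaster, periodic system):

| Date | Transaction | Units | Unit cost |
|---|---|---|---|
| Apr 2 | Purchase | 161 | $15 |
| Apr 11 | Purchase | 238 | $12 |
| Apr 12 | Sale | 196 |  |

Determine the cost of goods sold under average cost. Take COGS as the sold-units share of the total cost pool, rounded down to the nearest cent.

COGS = $2,589.26

Apr 12, sell 196: 196/399 × $5,271.00 → $2,589.26
Ending inventory (cost pool remaining) = $2,681.74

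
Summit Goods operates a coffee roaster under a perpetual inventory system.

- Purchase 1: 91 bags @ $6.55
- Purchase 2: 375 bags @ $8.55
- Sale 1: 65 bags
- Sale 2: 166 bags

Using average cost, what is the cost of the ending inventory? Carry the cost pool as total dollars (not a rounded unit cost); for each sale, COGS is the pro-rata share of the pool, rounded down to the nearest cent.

After Purchase 1: 91 on hand, pool $596.05 (≈ $6.5500 each)
After Purchase 2: 466 on hand, pool $3,802.30 (≈ $8.1594 each)
Sale 1, sell 65: 65/466 × $3,802.30 → $530.36
Sale 2, sell 166: 166/401 × $3,271.94 → $1,354.46
Total COGS = $530.36 + $1,354.46 = $1,884.82
Ending inventory (cost pool remaining) = $1,917.48

Ending inventory = $1,917.48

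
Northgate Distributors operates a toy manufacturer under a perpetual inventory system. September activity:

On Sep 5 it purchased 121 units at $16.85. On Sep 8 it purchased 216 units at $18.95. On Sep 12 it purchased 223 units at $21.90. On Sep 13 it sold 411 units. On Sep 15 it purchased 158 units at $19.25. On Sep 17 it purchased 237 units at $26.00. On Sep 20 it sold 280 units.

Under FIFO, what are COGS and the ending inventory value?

Sep 13, 411 sold [FIFO — oldest first]: 121 @ $16.85 + 216 @ $18.95 + 74 @ $21.90 = $7,752.65
Sep 20, 280 sold [FIFO — oldest first]: 149 @ $21.90 + 131 @ $19.25 = $5,784.85
Total COGS = $7,752.65 + $5,784.85 = $13,537.50
Ending inventory: 27 @ $19.25 + 237 @ $26.00 = $6,681.75

COGS = $13,537.50; ending inventory = $6,681.75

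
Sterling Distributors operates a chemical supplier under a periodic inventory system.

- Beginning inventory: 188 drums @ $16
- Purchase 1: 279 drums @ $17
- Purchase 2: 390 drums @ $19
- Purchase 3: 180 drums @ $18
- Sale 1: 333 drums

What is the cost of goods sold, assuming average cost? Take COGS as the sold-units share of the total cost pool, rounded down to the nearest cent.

COGS = $5,908.90

Sale 1, sell 333: 333/1037 × $18,401.00 → $5,908.90
Ending inventory (cost pool remaining) = $12,492.10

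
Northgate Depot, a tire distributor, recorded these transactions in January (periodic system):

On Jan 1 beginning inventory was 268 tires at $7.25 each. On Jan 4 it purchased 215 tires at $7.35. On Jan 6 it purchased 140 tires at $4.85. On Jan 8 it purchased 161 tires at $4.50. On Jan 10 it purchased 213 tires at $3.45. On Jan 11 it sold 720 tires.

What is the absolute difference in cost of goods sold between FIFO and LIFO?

FIFO COGS: 268 @ $7.25 + 215 @ $7.35 + 140 @ $4.85 + 97 @ $4.50 = $4,638.75
LIFO COGS: 213 @ $3.45 + 161 @ $4.50 + 140 @ $4.85 + 206 @ $7.35 = $3,652.45
Difference = |$4,638.75 − $3,652.45| = $986.30

$986.30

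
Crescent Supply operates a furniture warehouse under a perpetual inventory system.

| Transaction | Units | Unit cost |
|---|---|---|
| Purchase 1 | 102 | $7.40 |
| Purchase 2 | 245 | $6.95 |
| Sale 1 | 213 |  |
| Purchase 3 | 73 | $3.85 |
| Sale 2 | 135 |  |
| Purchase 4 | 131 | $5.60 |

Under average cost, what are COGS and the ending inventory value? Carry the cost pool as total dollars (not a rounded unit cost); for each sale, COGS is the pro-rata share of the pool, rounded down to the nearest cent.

After Purchase 1: 102 on hand, pool $754.80 (≈ $7.4000 each)
After Purchase 2: 347 on hand, pool $2,457.55 (≈ $7.0823 each)
Sale 1, sell 213: 213/347 × $2,457.55 → $1,508.52
After Purchase 3: 207 on hand, pool $1,230.08 (≈ $5.9424 each)
Sale 2, sell 135: 135/207 × $1,230.08 → $802.22
After Purchase 4: 203 on hand, pool $1,161.46 (≈ $5.7215 each)
Total COGS = $1,508.52 + $802.22 = $2,310.74
Ending inventory (cost pool remaining) = $1,161.46

COGS = $2,310.74; ending inventory = $1,161.46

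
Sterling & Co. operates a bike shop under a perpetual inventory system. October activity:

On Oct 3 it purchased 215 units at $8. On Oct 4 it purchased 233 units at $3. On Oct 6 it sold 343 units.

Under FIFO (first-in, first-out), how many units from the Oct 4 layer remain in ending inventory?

Oct 6, 343 sold [FIFO — oldest first]: 215 @ $8 + 128 @ $3 = $2,104
Ending inventory: 105 @ $3 = $315

105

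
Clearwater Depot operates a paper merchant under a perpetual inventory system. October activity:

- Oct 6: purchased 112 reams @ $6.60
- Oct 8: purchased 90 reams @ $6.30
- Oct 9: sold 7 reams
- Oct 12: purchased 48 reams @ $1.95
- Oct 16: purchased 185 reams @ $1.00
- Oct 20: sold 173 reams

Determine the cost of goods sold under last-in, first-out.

COGS = $217.10

Oct 9, 7 sold [LIFO — newest first]: 7 @ $6.30 = $44.10
Oct 20, 173 sold [LIFO — newest first]: 173 @ $1.00 = $173.00
Total COGS = $44.10 + $173.00 = $217.10
Ending inventory: 112 @ $6.60 + 83 @ $6.30 + 48 @ $1.95 + 12 @ $1.00 = $1,367.70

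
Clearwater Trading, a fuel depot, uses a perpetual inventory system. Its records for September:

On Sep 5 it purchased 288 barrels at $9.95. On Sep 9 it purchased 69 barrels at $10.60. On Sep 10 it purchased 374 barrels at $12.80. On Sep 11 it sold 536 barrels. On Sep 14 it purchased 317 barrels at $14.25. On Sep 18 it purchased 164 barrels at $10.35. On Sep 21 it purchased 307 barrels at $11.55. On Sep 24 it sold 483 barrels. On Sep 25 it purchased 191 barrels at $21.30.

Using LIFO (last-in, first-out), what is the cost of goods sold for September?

Sep 11, 536 sold [LIFO — newest first]: 374 @ $12.80 + 69 @ $10.60 + 93 @ $9.95 = $6,443.95
Sep 24, 483 sold [LIFO — newest first]: 307 @ $11.55 + 164 @ $10.35 + 12 @ $14.25 = $5,414.25
Total COGS = $6,443.95 + $5,414.25 = $11,858.20
Ending inventory: 195 @ $9.95 + 305 @ $14.25 + 191 @ $21.30 = $10,354.80

COGS = $11,858.20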